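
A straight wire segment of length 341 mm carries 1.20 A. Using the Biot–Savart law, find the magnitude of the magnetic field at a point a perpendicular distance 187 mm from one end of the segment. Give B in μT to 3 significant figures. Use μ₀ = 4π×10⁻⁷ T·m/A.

For a finite straight segment, B = (μ₀I/4πd)(sinθ₁ + sinθ₂), where θ₁, θ₂ are the angles from the perpendicular to each end.
The perpendicular foot is at one end, so the two end-offsets along the wire are 0 and L = 0.341 m.
sinθ₁ = 0/√(0²+0.187²) = 0.0000; sinθ₂ = 0.341/√(0.341²+0.187²) = 0.8768.
B = (4π×10⁻⁷ × 1.20) / (4π × 0.187) × (0.0000 + 0.8768) = 5.63×10⁻⁷ T.

B ≈ 0.563 μT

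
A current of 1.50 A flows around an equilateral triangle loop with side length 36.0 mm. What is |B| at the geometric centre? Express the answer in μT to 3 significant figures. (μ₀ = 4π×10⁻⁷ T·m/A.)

Each side is a finite straight segment at perpendicular distance d = a/(2 tan(π/3)) = 0.01039 m from the centre, with end-angles ±π/3.
One side contributes B₁ = (μ₀I/4πd)·2 sin(π/3) = 2.50×10⁻⁵ T.
All 3 sides add in the same direction: B = 3 × 2.50×10⁻⁵ = 7.50×10⁻⁵ T.

B ≈ 75.0 μT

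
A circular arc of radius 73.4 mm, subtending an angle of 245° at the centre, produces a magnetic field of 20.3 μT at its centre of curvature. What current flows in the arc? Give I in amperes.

For a circular arc, B = μ₀Iφ/(4πR) with φ in radians; here φ = 4.276 rad.
So I = 4πRB/(μ₀φ) = 4π × 0.0734 × 2.03×10⁻⁵ / (4π×10⁻⁷ × 4.276) = 3.48 A.

I ≈ 3.48 A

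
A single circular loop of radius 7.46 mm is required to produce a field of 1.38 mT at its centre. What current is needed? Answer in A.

I ≈ 16.4 A

At the centre of a circular loop B = μ₀I/(2R), so I = 2RB/μ₀.
With R = 0.00746 m, I = 2 × 0.00746 × 1.38×10⁻³ / (4π×10⁻⁷) = 16.4 A.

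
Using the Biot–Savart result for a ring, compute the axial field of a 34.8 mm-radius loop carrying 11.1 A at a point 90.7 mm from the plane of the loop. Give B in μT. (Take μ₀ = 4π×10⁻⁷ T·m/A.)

On the axis of a circular loop, B = μ₀IR² / [2(R²+z²)^(3/2)].
R² + z² = (0.0348)² + (0.0907)² = 0.009438 m², and (R²+z²)^(3/2) = 9.17×10⁻⁴ m³.
B = (4π×10⁻⁷ × 11.1 × 0.001211) / (2 × 9.17×10⁻⁴) = 9.21×10⁻⁶ T.

B ≈ 9.21 μT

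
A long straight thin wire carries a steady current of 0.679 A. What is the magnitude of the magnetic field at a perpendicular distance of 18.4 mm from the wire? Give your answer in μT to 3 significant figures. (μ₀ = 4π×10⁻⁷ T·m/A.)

For an infinitely long straight wire, B = μ₀I/(2πd).
B = (4π×10⁻⁷ × 0.679) / (2π × 0.0184) = 7.38×10⁻⁶ T.

B ≈ 7.38 μT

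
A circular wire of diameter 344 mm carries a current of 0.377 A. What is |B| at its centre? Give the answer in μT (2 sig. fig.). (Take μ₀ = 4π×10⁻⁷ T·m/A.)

B ≈ 1.4 μT

At the centre of a circular loop the Biot–Savart law gives B = μ₀I/(2R) (so R = 0.172 m).
B = (4π×10⁻⁷ × 0.377) / (2 × 0.172) = 1.38×10⁻⁶ T.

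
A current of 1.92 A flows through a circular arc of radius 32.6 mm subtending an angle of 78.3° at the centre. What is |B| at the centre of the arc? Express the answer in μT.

B ≈ 8.05 μT

The Biot–Savart field of a circular arc at its centre is B = μ₀Iφ/(4πR), with φ = 1.367 rad.
B = (4π×10⁻⁷ × 1.92 × 1.367) / (4π × 0.0326) = 8.05×10⁻⁶ T.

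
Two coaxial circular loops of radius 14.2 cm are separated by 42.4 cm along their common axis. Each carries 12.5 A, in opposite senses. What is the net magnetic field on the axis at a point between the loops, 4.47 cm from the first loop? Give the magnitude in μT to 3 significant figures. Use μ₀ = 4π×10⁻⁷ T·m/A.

Each loop contributes B = μ₀IR²/[2(R²+z²)^(3/2)] on the axis, with z measured from that loop.
Loop 1 (z = 0.0447 m): B₁ = 4.80×10⁻⁵ T. Loop 2 (z = 0.3793 m): B₂ = 2.38×10⁻⁶ T.
The fields oppose: B = |B₁ − B₂| = 4.56×10⁻⁵ T.

B ≈ 45.6 μT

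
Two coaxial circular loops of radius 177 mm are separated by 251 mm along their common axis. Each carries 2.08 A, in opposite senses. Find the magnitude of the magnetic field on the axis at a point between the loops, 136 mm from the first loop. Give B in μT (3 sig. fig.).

Each loop contributes B = μ₀IR²/[2(R²+z²)^(3/2)] on the axis, with z measured from that loop.
Loop 1 (z = 0.136 m): B₁ = 3.68×10⁻⁶ T. Loop 2 (z = 0.115 m): B₂ = 4.35×10⁻⁶ T.
The fields oppose: B = |B₁ − B₂| = 6.72×10⁻⁷ T.

B ≈ 0.672 μT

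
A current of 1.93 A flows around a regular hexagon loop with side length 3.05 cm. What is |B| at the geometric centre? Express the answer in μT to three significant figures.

B ≈ 43.8 μT

Each side is a finite straight segment at perpendicular distance d = a/(2 tan(π/6)) = 0.02641 m from the centre, with end-angles ±π/6.
One side contributes B₁ = (μ₀I/4πd)·2 sin(π/6) = 7.31×10⁻⁶ T.
All 6 sides add in the same direction: B = 6 × 7.31×10⁻⁶ = 4.38×10⁻⁵ T.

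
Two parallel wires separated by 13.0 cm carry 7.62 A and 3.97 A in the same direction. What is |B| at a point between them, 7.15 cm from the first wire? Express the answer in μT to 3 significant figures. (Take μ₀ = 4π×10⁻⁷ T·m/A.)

B ≈ 7.74 μT

Each long wire gives B = μ₀I/(2πd). Distances are d₁ = 0.0715 m and d₂ = 0.0585 m.
B₁ = 2.13×10⁻⁵ T, B₂ = 1.36×10⁻⁵ T.
Between parallel currents the two contributions point in opposite directions, so they subtract. B = |B₁ − B₂| = |2.13×10⁻⁵ − 1.36×10⁻⁵| = 7.74×10⁻⁶ T.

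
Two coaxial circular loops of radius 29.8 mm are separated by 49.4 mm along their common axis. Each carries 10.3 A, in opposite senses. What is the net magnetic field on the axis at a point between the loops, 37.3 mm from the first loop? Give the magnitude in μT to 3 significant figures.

Each loop contributes B = μ₀IR²/[2(R²+z²)^(3/2)] on the axis, with z measured from that loop.
Loop 1 (z = 0.0373 m): B₁ = 5.28×10⁻⁵ T. Loop 2 (z = 0.0121 m): B₂ = 1.73×10⁻⁴ T.
The fields oppose: B = |B₁ − B₂| = 1.20×10⁻⁴ T.

B ≈ 120 μT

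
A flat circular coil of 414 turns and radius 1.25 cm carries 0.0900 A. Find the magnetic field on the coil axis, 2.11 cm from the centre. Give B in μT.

For an N-turn flat coil, B = Nμ₀IR²/[2(R²+z²)^(3/2)] with R = 0.0125 m, z = 0.0211 m.
B = 414 × 5.99×10⁻⁷ T = 2.48×10⁻⁴ T.

B ≈ 248 μT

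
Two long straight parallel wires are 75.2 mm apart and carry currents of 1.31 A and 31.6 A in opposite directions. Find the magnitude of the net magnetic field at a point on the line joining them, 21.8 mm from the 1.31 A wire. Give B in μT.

Each long wire gives B = μ₀I/(2πd). Distances are d₁ = 0.0218 m and d₂ = 0.0534 m.
B₁ = 1.20×10⁻⁵ T, B₂ = 1.18×10⁻⁴ T.
Between antiparallel currents both contributions point the same way, so they add. B = B₁ + B₂ = 1.20×10⁻⁵ + 1.18×10⁻⁴ = 1.30×10⁻⁴ T.

B ≈ 130 μT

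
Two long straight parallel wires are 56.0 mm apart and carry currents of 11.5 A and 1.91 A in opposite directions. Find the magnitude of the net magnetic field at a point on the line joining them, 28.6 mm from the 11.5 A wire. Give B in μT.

Each long wire gives B = μ₀I/(2πd). Distances are d₁ = 0.0286 m and d₂ = 0.0274 m.
B₁ = 8.04×10⁻⁵ T, B₂ = 1.39×10⁻⁵ T.
Between antiparallel currents both contributions point the same way, so they add. B = B₁ + B₂ = 8.04×10⁻⁵ + 1.39×10⁻⁵ = 9.44×10⁻⁵ T.

B ≈ 94.4 μT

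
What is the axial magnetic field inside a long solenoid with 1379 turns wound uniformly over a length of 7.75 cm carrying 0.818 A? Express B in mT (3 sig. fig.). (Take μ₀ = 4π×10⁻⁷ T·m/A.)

Inside a long solenoid, B = μ₀nI with n = 1.779×10⁴ turns/m.
B = 4π×10⁻⁷ × 1.779×10⁴ × 0.818 = 1.83×10⁻² T.

B ≈ 18.3 mT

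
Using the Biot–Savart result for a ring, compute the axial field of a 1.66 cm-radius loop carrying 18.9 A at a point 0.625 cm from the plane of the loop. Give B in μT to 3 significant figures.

B ≈ 586 μT

On the axis of a circular loop, B = μ₀IR² / [2(R²+z²)^(3/2)].
R² + z² = (0.0166)² + (0.00625)² = 0.0003146 m², and (R²+z²)^(3/2) = 5.58×10⁻⁶ m³.
B = (4π×10⁻⁷ × 18.9 × 0.0002756) / (2 × 5.58×10⁻⁶) = 5.86×10⁻⁴ T.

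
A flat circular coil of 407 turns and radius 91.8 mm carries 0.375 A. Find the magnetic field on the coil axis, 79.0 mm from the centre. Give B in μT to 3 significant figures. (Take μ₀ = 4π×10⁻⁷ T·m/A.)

For an N-turn flat coil, B = Nμ₀IR²/[2(R²+z²)^(3/2)] with R = 0.0918 m, z = 0.079 m.
B = 407 × 1.12×10⁻⁶ T = 4.55×10⁻⁴ T.

B ≈ 455 μT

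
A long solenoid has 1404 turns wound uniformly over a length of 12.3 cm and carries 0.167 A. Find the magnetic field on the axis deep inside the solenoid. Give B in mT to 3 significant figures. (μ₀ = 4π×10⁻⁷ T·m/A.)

B ≈ 2.40 mT

Inside a long solenoid, B = μ₀nI with n = 1.141×10⁴ turns/m.
B = 4π×10⁻⁷ × 1.141×10⁴ × 0.167 = 2.40×10⁻³ T.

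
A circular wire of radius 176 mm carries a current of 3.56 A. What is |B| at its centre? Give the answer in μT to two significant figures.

B ≈ 13 μT

At the centre of a circular loop the Biot–Savart law gives B = μ₀I/(2R).
B = (4π×10⁻⁷ × 3.56) / (2 × 0.176) = 1.27×10⁻⁵ T.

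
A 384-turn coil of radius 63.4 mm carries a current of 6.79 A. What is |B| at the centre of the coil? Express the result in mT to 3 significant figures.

B ≈ 25.8 mT

For an N-turn flat coil, B = Nμ₀I/(2R) with R = 0.0634 m.
B = 384 × 6.73×10⁻⁵ T = 2.58×10⁻² T.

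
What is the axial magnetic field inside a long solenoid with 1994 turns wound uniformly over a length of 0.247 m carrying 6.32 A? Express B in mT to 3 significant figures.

Inside a long solenoid, B = μ₀nI with n = 8073 turns/m.
B = 4π×10⁻⁷ × 8073 × 6.32 = 6.41×10⁻² T.

B ≈ 64.1 mT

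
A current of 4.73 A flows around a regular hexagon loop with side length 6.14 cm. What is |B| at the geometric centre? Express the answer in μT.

B ≈ 53.4 μT

Each side is a finite straight segment at perpendicular distance d = a/(2 tan(π/6)) = 0.05317 m from the centre, with end-angles ±π/6.
One side contributes B₁ = (μ₀I/4πd)·2 sin(π/6) = 8.90×10⁻⁶ T.
All 6 sides add in the same direction: B = 6 × 8.90×10⁻⁶ = 5.34×10⁻⁵ T.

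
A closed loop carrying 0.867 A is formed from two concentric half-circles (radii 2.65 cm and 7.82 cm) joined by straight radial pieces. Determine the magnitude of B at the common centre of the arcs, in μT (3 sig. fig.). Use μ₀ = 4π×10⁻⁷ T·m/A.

B ≈ 6.80 μT

The radial connectors point toward the centre, so dl × r̂ = 0 and they contribute nothing.
Each semicircle gives μ₀I/(4R): inner arc 1.03×10⁻⁵ T, outer arc 3.48×10⁻⁶ T.
The two arcs carry current in opposite angular senses, so their fields oppose: B = |1.03×10⁻⁵ − 3.48×10⁻⁶| = 6.80×10⁻⁶ T.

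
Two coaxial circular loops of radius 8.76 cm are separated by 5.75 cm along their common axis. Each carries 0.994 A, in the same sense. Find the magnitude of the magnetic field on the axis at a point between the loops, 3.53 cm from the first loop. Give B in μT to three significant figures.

Each loop contributes B = μ₀IR²/[2(R²+z²)^(3/2)] on the axis, with z measured from that loop.
Loop 1 (z = 0.0353 m): B₁ = 5.69×10⁻⁶ T. Loop 2 (z = 0.0222 m): B₂ = 6.49×10⁻⁶ T.
The fields add: B = B₁ + B₂ = 1.22×10⁻⁵ T.

B ≈ 12.2 μT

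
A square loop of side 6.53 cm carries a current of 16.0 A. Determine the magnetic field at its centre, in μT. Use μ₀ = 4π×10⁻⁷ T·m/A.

Each side is a finite straight segment at perpendicular distance d = a/(2 tan(π/4)) = 0.03265 m from the centre, with end-angles ±π/4.
One side contributes B₁ = (μ₀I/4πd)·2 sin(π/4) = 6.93×10⁻⁵ T.
All 4 sides add in the same direction: B = 4 × 6.93×10⁻⁵ = 2.77×10⁻⁴ T.

B ≈ 277 μT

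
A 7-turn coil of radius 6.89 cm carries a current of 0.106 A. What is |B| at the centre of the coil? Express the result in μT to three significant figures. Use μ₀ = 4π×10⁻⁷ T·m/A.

For an N-turn flat coil, B = Nμ₀I/(2R) with R = 0.0689 m.
B = 7 × 9.67×10⁻⁷ T = 6.77×10⁻⁶ T.

B ≈ 6.77 μT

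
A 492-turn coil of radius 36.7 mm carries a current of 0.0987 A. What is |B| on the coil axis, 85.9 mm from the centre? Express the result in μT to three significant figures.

B ≈ 50.4 μT

For an N-turn flat coil, B = Nμ₀IR²/[2(R²+z²)^(3/2)] with R = 0.0367 m, z = 0.0859 m.
B = 492 × 1.02×10⁻⁷ T = 5.04×10⁻⁵ T.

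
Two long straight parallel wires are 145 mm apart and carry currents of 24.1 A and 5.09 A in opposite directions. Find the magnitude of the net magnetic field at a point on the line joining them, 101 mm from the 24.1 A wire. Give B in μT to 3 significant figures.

B ≈ 70.9 μT

Each long wire gives B = μ₀I/(2πd). Distances are d₁ = 0.101 m and d₂ = 0.044 m.
B₁ = 4.77×10⁻⁵ T, B₂ = 2.31×10⁻⁵ T.
Between antiparallel currents both contributions point the same way, so they add. B = B₁ + B₂ = 4.77×10⁻⁵ + 2.31×10⁻⁵ = 7.09×10⁻⁵ T.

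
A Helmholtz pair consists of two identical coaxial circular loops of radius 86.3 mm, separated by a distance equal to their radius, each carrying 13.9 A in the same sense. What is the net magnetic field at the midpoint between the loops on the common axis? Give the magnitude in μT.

B ≈ 145 μT

Each loop contributes B = μ₀IR²/[2(R²+z²)^(3/2)] on the axis, with z measured from that loop.
Loop 1 (z = 0.04315 m): B₁ = 7.24×10⁻⁵ T. Loop 2 (z = 0.04315 m): B₂ = 7.24×10⁻⁵ T.
The fields add: B = B₁ + B₂ = 1.45×10⁻⁴ T.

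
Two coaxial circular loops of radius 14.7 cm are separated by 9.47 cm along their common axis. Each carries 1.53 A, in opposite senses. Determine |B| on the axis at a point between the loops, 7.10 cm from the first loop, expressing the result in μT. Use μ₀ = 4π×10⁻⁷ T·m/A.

B ≈ 1.52 μT

Each loop contributes B = μ₀IR²/[2(R²+z²)^(3/2)] on the axis, with z measured from that loop.
Loop 1 (z = 0.071 m): B₁ = 4.77×10⁻⁶ T. Loop 2 (z = 0.0237 m): B₂ = 6.29×10⁻⁶ T.
The fields oppose: B = |B₁ − B₂| = 1.52×10⁻⁶ T.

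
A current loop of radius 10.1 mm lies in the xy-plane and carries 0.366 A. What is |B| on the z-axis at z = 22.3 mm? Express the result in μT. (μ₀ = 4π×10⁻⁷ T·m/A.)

B ≈ 1.60 μT

On the axis of a circular loop, B = μ₀IR² / [2(R²+z²)^(3/2)].
R² + z² = (0.0101)² + (0.0223)² = 0.0005993 m², and (R²+z²)^(3/2) = 1.47×10⁻⁵ m³.
B = (4π×10⁻⁷ × 0.366 × 0.000102) / (2 × 1.47×10⁻⁵) = 1.60×10⁻⁶ T.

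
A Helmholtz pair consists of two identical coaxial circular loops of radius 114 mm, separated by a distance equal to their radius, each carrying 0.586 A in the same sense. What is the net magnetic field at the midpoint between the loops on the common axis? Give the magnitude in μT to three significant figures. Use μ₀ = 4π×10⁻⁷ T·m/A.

B ≈ 4.62 μT

Each loop contributes B = μ₀IR²/[2(R²+z²)^(3/2)] on the axis, with z measured from that loop.
Loop 1 (z = 0.057 m): B₁ = 2.31×10⁻⁶ T. Loop 2 (z = 0.057 m): B₂ = 2.31×10⁻⁶ T.
The fields add: B = B₁ + B₂ = 4.62×10⁻⁶ T.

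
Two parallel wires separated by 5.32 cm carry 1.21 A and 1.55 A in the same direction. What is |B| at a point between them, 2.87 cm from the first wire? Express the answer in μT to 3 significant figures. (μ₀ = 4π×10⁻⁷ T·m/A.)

B ≈ 4.22 μT

Each long wire gives B = μ₀I/(2πd). Distances are d₁ = 0.0287 m and d₂ = 0.0245 m.
B₁ = 8.43×10⁻⁶ T, B₂ = 1.27×10⁻⁵ T.
Between parallel currents the two contributions point in opposite directions, so they subtract. B = |B₁ − B₂| = |8.43×10⁻⁶ − 1.27×10⁻⁵| = 4.22×10⁻⁶ T.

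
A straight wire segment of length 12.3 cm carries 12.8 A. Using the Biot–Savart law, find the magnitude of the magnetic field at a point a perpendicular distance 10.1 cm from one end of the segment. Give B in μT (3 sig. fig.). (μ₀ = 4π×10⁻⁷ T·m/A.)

B ≈ 9.79 μT

For a finite straight segment, B = (μ₀I/4πd)(sinθ₁ + sinθ₂), where θ₁, θ₂ are the angles from the perpendicular to each end.
The perpendicular foot is at one end, so the two end-offsets along the wire are 0 and L = 0.123 m.
sinθ₁ = 0/√(0²+0.101²) = 0.0000; sinθ₂ = 0.123/√(0.123²+0.101²) = 0.7728.
B = (4π×10⁻⁷ × 12.8) / (4π × 0.101) × (0.0000 + 0.7728) = 9.79×10⁻⁶ T.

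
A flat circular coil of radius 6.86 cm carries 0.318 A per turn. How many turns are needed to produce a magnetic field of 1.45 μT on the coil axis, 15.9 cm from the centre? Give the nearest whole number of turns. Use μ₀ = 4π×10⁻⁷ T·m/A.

N = 8

For an N-turn coil, B = Nμ₀IR²/[2(R²+z²)^(3/2)]. A single turn gives B₁ = 1.81×10⁻⁷ T with R = 0.0686 m, z = 0.159 m.
N = B/B₁ = 1.45×10⁻⁶ / 1.81×10⁻⁷ = 8.01.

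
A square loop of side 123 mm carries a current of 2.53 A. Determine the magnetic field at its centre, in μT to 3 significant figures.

Each side is a finite straight segment at perpendicular distance d = a/(2 tan(π/4)) = 0.0615 m from the centre, with end-angles ±π/4.
One side contributes B₁ = (μ₀I/4πd)·2 sin(π/4) = 5.82×10⁻⁶ T.
All 4 sides add in the same direction: B = 4 × 5.82×10⁻⁶ = 2.33×10⁻⁵ T.

B ≈ 23.3 μT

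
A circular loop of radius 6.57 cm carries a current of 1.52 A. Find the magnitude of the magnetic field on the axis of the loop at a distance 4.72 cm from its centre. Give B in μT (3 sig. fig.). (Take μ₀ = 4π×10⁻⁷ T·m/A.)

B ≈ 7.79 μT

On the axis of a circular loop, B = μ₀IR² / [2(R²+z²)^(3/2)].
R² + z² = (0.0657)² + (0.0472)² = 0.006544 m², and (R²+z²)^(3/2) = 5.29×10⁻⁴ m³.
B = (4π×10⁻⁷ × 1.52 × 0.004316) / (2 × 5.29×10⁻⁴) = 7.79×10⁻⁶ T.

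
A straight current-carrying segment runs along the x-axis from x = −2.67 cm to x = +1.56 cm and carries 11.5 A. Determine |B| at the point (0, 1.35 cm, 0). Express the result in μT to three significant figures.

B ≈ 140 μT

For a finite straight segment, B = (μ₀I/4πd)(sinθ₁ + sinθ₂), where θ₁, θ₂ are the angles from the perpendicular to each end.
The perpendicular distance is d = 0.0135 m; the end-offsets along the wire are a = 0.0267 m and b = 0.0156 m.
sinθ₁ = 0.0267/√(0.0267²+0.0135²) = 0.8924; sinθ₂ = 0.0156/√(0.0156²+0.0135²) = 0.7562.
B = (4π×10⁻⁷ × 11.5) / (4π × 0.0135) × (0.8924 + 0.7562) = 1.40×10⁻⁴ T.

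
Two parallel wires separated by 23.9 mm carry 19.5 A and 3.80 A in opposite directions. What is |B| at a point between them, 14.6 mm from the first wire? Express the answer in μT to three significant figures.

B ≈ 349 μT

Each long wire gives B = μ₀I/(2πd). Distances are d₁ = 0.0146 m and d₂ = 0.0093 m.
B₁ = 2.67×10⁻⁴ T, B₂ = 8.17×10⁻⁵ T.
Between antiparallel currents both contributions point the same way, so they add. B = B₁ + B₂ = 2.67×10⁻⁴ + 8.17×10⁻⁵ = 3.49×10⁻⁴ T.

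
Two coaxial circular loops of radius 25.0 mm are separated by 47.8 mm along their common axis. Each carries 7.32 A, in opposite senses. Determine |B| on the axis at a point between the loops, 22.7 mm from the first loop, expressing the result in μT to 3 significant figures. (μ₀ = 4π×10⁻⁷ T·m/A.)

Each loop contributes B = μ₀IR²/[2(R²+z²)^(3/2)] on the axis, with z measured from that loop.
Loop 1 (z = 0.0227 m): B₁ = 7.47×10⁻⁵ T. Loop 2 (z = 0.0251 m): B₂ = 6.47×10⁻⁵ T.
The fields oppose: B = |B₁ − B₂| = 1.00×10⁻⁵ T.

B ≈ 10.0 μT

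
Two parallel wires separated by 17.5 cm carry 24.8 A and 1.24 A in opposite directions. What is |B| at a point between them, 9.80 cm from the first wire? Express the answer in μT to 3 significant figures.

Each long wire gives B = μ₀I/(2πd). Distances are d₁ = 0.098 m and d₂ = 0.077 m.
B₁ = 5.06×10⁻⁵ T, B₂ = 3.22×10⁻⁶ T.
Between antiparallel currents both contributions point the same way, so they add. B = B₁ + B₂ = 5.06×10⁻⁵ + 3.22×10⁻⁶ = 5.38×10⁻⁵ T.

B ≈ 53.8 μT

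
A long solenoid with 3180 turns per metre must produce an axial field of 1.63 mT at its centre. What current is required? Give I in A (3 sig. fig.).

I ≈ 0.408 A

Inside a long solenoid B = μ₀nI with n = 3180 m⁻¹, so I = B/(μ₀n).
I = 1.63×10⁻³ / (4π×10⁻⁷ × 3180) = 0.408 A.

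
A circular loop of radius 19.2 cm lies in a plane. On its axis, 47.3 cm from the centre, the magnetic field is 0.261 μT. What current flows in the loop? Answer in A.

On the axis of a loop, B = μ₀IR²/[2(R²+z²)^(3/2)], so I = 2B(R²+z²)^(3/2)/(μ₀R²).
R² + z² = 0.03686 + 0.2237 = 0.2606 m²; raised to 3/2 gives 0.133 m³.
I = 2 × 2.61×10⁻⁷ × 0.133 / (1.26×10⁻⁶ × 0.03686) = 1.50 A.

I ≈ 1.50 A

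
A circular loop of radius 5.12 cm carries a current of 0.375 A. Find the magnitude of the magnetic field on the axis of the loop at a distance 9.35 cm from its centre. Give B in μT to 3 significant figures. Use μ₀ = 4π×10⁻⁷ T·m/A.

On the axis of a circular loop, B = μ₀IR² / [2(R²+z²)^(3/2)].
R² + z² = (0.0512)² + (0.0935)² = 0.01136 m², and (R²+z²)^(3/2) = 1.21×10⁻³ m³.
B = (4π×10⁻⁷ × 0.375 × 0.002621) / (2 × 1.21×10⁻³) = 5.10×10⁻⁷ T.

B ≈ 0.510 μT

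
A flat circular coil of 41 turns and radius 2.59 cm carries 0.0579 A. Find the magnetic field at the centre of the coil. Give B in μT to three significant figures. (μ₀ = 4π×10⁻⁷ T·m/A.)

For an N-turn flat coil, B = Nμ₀I/(2R) with R = 0.0259 m.
B = 41 × 1.40×10⁻⁶ T = 5.76×10⁻⁵ T.

B ≈ 57.6 μT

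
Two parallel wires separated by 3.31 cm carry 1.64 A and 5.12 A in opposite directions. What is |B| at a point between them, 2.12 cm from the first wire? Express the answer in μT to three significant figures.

Each long wire gives B = μ₀I/(2πd). Distances are d₁ = 0.0212 m and d₂ = 0.0119 m.
B₁ = 1.55×10⁻⁵ T, B₂ = 8.61×10⁻⁵ T.
Between antiparallel currents both contributions point the same way, so they add. B = B₁ + B₂ = 1.55×10⁻⁵ + 8.61×10⁻⁵ = 1.02×10⁻⁴ T.

B ≈ 102 μT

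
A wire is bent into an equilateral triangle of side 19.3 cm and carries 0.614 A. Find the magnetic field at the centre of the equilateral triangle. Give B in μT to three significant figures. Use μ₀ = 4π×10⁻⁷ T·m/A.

Each side is a finite straight segment at perpendicular distance d = a/(2 tan(π/3)) = 0.05571 m from the centre, with end-angles ±π/3.
One side contributes B₁ = (μ₀I/4πd)·2 sin(π/3) = 1.91×10⁻⁶ T.
All 3 sides add in the same direction: B = 3 × 1.91×10⁻⁶ = 5.73×10⁻⁶ T.

B ≈ 5.73 μT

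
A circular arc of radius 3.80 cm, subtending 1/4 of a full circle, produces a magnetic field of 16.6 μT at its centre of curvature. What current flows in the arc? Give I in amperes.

I ≈ 4.02 A

For a circular arc, B = μ₀Iφ/(4πR) with φ in radians; here φ = 1.571 rad.
So I = 4πRB/(μ₀φ) = 4π × 0.038 × 1.66×10⁻⁵ / (4π×10⁻⁷ × 1.571) = 4.02 A.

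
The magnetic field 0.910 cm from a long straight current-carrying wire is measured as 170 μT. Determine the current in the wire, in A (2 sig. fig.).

For a long straight wire B = μ₀I/(2πd), so I = 2πdB/μ₀.
I = 2π × 0.0091 × 1.70×10⁻⁴ / (4π×10⁻⁷) = 7.73 A.

I ≈ 7.7 A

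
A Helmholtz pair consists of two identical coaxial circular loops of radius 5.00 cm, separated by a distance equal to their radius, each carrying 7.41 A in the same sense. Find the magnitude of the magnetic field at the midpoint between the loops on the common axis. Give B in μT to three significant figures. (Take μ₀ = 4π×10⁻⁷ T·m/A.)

Each loop contributes B = μ₀IR²/[2(R²+z²)^(3/2)] on the axis, with z measured from that loop.
Loop 1 (z = 0.025 m): B₁ = 6.66×10⁻⁵ T. Loop 2 (z = 0.025 m): B₂ = 6.66×10⁻⁵ T.
The fields add: B = B₁ + B₂ = 1.33×10⁻⁴ T.

B ≈ 133 μT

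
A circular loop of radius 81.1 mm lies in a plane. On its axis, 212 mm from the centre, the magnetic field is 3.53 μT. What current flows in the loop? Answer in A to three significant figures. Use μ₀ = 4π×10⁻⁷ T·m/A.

On the axis of a loop, B = μ₀IR²/[2(R²+z²)^(3/2)], so I = 2B(R²+z²)^(3/2)/(μ₀R²).
R² + z² = 0.006577 + 0.04494 = 0.05152 m²; raised to 3/2 gives 1.17×10⁻² m³.
I = 2 × 3.53×10⁻⁶ × 1.17×10⁻² / (1.26×10⁻⁶ × 0.006577) = 9.99 A.

I ≈ 9.99 A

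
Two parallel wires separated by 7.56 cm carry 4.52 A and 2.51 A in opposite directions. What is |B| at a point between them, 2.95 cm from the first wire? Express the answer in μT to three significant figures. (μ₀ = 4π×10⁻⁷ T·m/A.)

Each long wire gives B = μ₀I/(2πd). Distances are d₁ = 0.0295 m and d₂ = 0.0461 m.
B₁ = 3.06×10⁻⁵ T, B₂ = 1.09×10⁻⁵ T.
Between antiparallel currents both contributions point the same way, so they add. B = B₁ + B₂ = 3.06×10⁻⁵ + 1.09×10⁻⁵ = 4.15×10⁻⁵ T.

B ≈ 41.5 μT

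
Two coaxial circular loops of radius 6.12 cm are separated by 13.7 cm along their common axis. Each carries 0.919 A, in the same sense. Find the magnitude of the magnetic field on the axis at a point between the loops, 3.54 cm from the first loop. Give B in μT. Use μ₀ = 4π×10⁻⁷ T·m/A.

B ≈ 7.42 μT

Each loop contributes B = μ₀IR²/[2(R²+z²)^(3/2)] on the axis, with z measured from that loop.
Loop 1 (z = 0.0354 m): B₁ = 6.12×10⁻⁶ T. Loop 2 (z = 0.1016 m): B₂ = 1.30×10⁻⁶ T.
The fields add: B = B₁ + B₂ = 7.42×10⁻⁶ T.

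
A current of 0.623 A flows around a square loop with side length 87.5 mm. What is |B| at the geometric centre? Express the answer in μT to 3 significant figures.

Each side is a finite straight segment at perpendicular distance d = a/(2 tan(π/4)) = 0.04375 m from the centre, with end-angles ±π/4.
One side contributes B₁ = (μ₀I/4πd)·2 sin(π/4) = 2.01×10⁻⁶ T.
All 4 sides add in the same direction: B = 4 × 2.01×10⁻⁶ = 8.06×10⁻⁶ T.

B ≈ 8.06 μT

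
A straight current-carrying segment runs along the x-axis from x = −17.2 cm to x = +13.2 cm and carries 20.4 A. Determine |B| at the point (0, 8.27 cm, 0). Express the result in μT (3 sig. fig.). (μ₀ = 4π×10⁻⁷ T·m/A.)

For a finite straight segment, B = (μ₀I/4πd)(sinθ₁ + sinθ₂), where θ₁, θ₂ are the angles from the perpendicular to each end.
The perpendicular distance is d = 0.0827 m; the end-offsets along the wire are a = 0.172 m and b = 0.132 m.
sinθ₁ = 0.172/√(0.172²+0.0827²) = 0.9012; sinθ₂ = 0.132/√(0.132²+0.0827²) = 0.8474.
B = (4π×10⁻⁷ × 20.4) / (4π × 0.0827) × (0.9012 + 0.8474) = 4.31×10⁻⁵ T.

B ≈ 43.1 μT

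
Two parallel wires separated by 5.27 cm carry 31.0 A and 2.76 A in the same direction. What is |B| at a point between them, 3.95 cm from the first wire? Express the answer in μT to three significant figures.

B ≈ 115 μT

Each long wire gives B = μ₀I/(2πd). Distances are d₁ = 0.0395 m and d₂ = 0.0132 m.
B₁ = 1.57×10⁻⁴ T, B₂ = 4.18×10⁻⁵ T.
Between parallel currents the two contributions point in opposite directions, so they subtract. B = |B₁ − B₂| = |1.57×10⁻⁴ − 4.18×10⁻⁵| = 1.15×10⁻⁴ T.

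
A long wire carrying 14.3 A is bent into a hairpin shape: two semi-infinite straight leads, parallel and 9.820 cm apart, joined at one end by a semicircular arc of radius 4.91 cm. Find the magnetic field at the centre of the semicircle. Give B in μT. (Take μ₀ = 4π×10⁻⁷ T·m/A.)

The semicircular arc contributes B_arc = μ₀I·π/(4πR) = μ₀I/(4R) = 9.15×10⁻⁵ T.
Each semi-infinite lead is at perpendicular distance R = 0.0491 m from the centre, with the perpendicular foot at its near end, so it contributes μ₀I/(4πR); both point the same way, together 5.82×10⁻⁵ T.
Arc and leads all point the same direction: B = 9.15×10⁻⁵ + 5.82×10⁻⁵ = 1.50×10⁻⁴ T.

B ≈ 150 μT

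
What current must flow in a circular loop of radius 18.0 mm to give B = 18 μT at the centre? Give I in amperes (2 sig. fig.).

I ≈ 0.52 A

At the centre of a circular loop B = μ₀I/(2R), so I = 2RB/μ₀.
With R = 0.018 m, I = 2 × 0.018 × 1.80×10⁻⁵ / (4π×10⁻⁷) = 0.516 A.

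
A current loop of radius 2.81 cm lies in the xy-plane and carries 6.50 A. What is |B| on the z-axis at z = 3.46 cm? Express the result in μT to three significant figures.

B ≈ 36.4 μT

On the axis of a circular loop, B = μ₀IR² / [2(R²+z²)^(3/2)].
R² + z² = (0.0281)² + (0.0346)² = 0.001987 m², and (R²+z²)^(3/2) = 8.86×10⁻⁵ m³.
B = (4π×10⁻⁷ × 6.50 × 0.0007896) / (2 × 8.86×10⁻⁵) = 3.64×10⁻⁵ T.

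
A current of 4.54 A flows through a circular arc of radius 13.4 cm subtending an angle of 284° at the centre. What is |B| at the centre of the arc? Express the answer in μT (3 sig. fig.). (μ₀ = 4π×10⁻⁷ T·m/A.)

B ≈ 16.8 μT

The Biot–Savart field of a circular arc at its centre is B = μ₀Iφ/(4πR), with φ = 4.957 rad.
B = (4π×10⁻⁷ × 4.54 × 4.957) / (4π × 0.134) = 1.68×10⁻⁵ T.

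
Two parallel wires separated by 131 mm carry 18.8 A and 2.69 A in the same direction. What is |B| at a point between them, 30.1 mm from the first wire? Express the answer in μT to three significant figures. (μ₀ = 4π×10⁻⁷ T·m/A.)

B ≈ 120 μT

Each long wire gives B = μ₀I/(2πd). Distances are d₁ = 0.0301 m and d₂ = 0.1009 m.
B₁ = 1.25×10⁻⁴ T, B₂ = 5.33×10⁻⁶ T.
Between parallel currents the two contributions point in opposite directions, so they subtract. B = |B₁ − B₂| = |1.25×10⁻⁴ − 5.33×10⁻⁶| = 1.20×10⁻⁴ T.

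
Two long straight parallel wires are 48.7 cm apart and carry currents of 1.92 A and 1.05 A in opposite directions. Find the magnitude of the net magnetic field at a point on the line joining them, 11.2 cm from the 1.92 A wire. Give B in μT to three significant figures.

B ≈ 3.99 μT

Each long wire gives B = μ₀I/(2πd). Distances are d₁ = 0.112 m and d₂ = 0.375 m.
B₁ = 3.43×10⁻⁶ T, B₂ = 5.60×10⁻⁷ T.
Between antiparallel currents both contributions point the same way, so they add. B = B₁ + B₂ = 3.43×10⁻⁶ + 5.60×10⁻⁷ = 3.99×10⁻⁶ T.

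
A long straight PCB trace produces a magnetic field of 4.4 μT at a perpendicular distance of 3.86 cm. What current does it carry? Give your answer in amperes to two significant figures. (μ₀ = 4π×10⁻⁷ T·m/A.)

For a long straight wire B = μ₀I/(2πd), so I = 2πdB/μ₀.
I = 2π × 0.0386 × 4.40×10⁻⁶ / (4π×10⁻⁷) = 0.849 A.

I ≈ 0.85 A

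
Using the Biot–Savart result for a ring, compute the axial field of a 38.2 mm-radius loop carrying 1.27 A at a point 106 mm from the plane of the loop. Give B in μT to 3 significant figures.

On the axis of a circular loop, B = μ₀IR² / [2(R²+z²)^(3/2)].
R² + z² = (0.0382)² + (0.106)² = 0.0127 m², and (R²+z²)^(3/2) = 1.43×10⁻³ m³.
B = (4π×10⁻⁷ × 1.27 × 0.001459) / (2 × 1.43×10⁻³) = 8.14×10⁻⁷ T.

B ≈ 0.814 μT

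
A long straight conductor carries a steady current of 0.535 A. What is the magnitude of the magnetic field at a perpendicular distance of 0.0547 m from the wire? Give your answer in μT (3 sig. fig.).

For an infinitely long straight wire, B = μ₀I/(2πd).
B = (4π×10⁻⁷ × 0.535) / (2π × 0.0547) = 1.96×10⁻⁶ T.

B ≈ 1.96 μT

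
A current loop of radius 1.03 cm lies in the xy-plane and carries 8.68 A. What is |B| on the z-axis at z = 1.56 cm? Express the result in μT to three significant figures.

On the axis of a circular loop, B = μ₀IR² / [2(R²+z²)^(3/2)].
R² + z² = (0.0103)² + (0.0156)² = 0.0003495 m², and (R²+z²)^(3/2) = 6.53×10⁻⁶ m³.
B = (4π×10⁻⁷ × 8.68 × 0.0001061) / (2 × 6.53×10⁻⁶) = 8.86×10⁻⁵ T.

B ≈ 88.6 μT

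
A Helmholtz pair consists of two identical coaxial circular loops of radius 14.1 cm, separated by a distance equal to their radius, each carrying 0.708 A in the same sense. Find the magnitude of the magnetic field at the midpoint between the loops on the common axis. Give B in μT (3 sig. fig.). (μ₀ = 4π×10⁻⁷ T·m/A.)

B ≈ 4.52 μT

Each loop contributes B = μ₀IR²/[2(R²+z²)^(3/2)] on the axis, with z measured from that loop.
Loop 1 (z = 0.0705 m): B₁ = 2.26×10⁻⁶ T. Loop 2 (z = 0.0705 m): B₂ = 2.26×10⁻⁶ T.
The fields add: B = B₁ + B₂ = 4.52×10⁻⁶ T.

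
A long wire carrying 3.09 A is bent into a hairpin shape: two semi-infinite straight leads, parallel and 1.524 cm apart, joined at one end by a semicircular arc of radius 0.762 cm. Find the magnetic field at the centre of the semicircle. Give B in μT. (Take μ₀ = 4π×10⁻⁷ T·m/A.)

B ≈ 208 μT

The semicircular arc contributes B_arc = μ₀I·π/(4πR) = μ₀I/(4R) = 1.27×10⁻⁴ T.
Each semi-infinite lead is at perpendicular distance R = 0.00762 m from the centre, with the perpendicular foot at its near end, so it contributes μ₀I/(4πR); both point the same way, together 8.11×10⁻⁵ T.
Arc and leads all point the same direction: B = 1.27×10⁻⁴ + 8.11×10⁻⁵ = 2.08×10⁻⁴ T.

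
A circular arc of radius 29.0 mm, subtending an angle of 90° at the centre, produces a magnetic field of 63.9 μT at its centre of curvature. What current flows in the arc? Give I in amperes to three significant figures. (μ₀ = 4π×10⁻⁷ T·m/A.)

I ≈ 11.8 A

For a circular arc, B = μ₀Iφ/(4πR) with φ in radians; here φ = 1.571 rad.
So I = 4πRB/(μ₀φ) = 4π × 0.029 × 6.39×10⁻⁵ / (4π×10⁻⁷ × 1.571) = 11.8 A.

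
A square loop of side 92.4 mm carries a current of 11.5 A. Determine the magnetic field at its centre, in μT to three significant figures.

B ≈ 141 μT

Each side is a finite straight segment at perpendicular distance d = a/(2 tan(π/4)) = 0.0462 m from the centre, with end-angles ±π/4.
One side contributes B₁ = (μ₀I/4πd)·2 sin(π/4) = 3.52×10⁻⁵ T.
All 4 sides add in the same direction: B = 4 × 3.52×10⁻⁵ = 1.41×10⁻⁴ T.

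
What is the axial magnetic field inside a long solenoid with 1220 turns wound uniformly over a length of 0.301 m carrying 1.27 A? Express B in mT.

B ≈ 6.47 mT

Inside a long solenoid, B = μ₀nI with n = 4053 turns/m.
B = 4π×10⁻⁷ × 4053 × 1.27 = 6.47×10⁻³ T.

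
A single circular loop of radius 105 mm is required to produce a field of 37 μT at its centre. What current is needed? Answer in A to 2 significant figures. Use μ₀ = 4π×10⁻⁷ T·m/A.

I ≈ 6.2 A

At the centre of a circular loop B = μ₀I/(2R), so I = 2RB/μ₀.
With R = 0.105 m, I = 2 × 0.105 × 3.70×10⁻⁵ / (4π×10⁻⁷) = 6.18 A.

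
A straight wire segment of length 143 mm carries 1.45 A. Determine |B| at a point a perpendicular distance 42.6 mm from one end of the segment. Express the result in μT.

B ≈ 3.26 μT

For a finite straight segment, B = (μ₀I/4πd)(sinθ₁ + sinθ₂), where θ₁, θ₂ are the angles from the perpendicular to each end.
The perpendicular foot is at one end, so the two end-offsets along the wire are 0 and L = 0.143 m.
sinθ₁ = 0/√(0²+0.0426²) = 0.0000; sinθ₂ = 0.143/√(0.143²+0.0426²) = 0.9584.
B = (4π×10⁻⁷ × 1.45) / (4π × 0.0426) × (0.0000 + 0.9584) = 3.26×10⁻⁶ T.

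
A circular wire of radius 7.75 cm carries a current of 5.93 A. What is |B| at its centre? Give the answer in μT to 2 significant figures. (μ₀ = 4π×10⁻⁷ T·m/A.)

At the centre of a circular loop the Biot–Savart law gives B = μ₀I/(2R).
B = (4π×10⁻⁷ × 5.93) / (2 × 0.0775) = 4.81×10⁻⁵ T.

B ≈ 48 μT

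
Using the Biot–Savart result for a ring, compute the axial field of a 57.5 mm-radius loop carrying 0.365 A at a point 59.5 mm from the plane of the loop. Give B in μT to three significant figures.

On the axis of a circular loop, B = μ₀IR² / [2(R²+z²)^(3/2)].
R² + z² = (0.0575)² + (0.0595)² = 0.006847 m², and (R²+z²)^(3/2) = 5.67×10⁻⁴ m³.
B = (4π×10⁻⁷ × 0.365 × 0.003306) / (2 × 5.67×10⁻⁴) = 1.34×10⁻⁶ T.

B ≈ 1.34 μT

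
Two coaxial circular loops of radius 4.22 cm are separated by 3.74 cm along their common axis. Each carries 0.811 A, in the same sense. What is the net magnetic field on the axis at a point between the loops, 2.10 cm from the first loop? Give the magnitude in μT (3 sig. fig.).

B ≈ 18.4 μT

Each loop contributes B = μ₀IR²/[2(R²+z²)^(3/2)] on the axis, with z measured from that loop.
Loop 1 (z = 0.021 m): B₁ = 8.66×10⁻⁶ T. Loop 2 (z = 0.0164 m): B₂ = 9.78×10⁻⁶ T.
The fields add: B = B₁ + B₂ = 1.84×10⁻⁵ T.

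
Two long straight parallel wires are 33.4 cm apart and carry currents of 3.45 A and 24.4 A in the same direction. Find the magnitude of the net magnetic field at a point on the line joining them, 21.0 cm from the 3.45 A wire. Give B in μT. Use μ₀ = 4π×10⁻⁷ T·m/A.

Each long wire gives B = μ₀I/(2πd). Distances are d₁ = 0.21 m and d₂ = 0.124 m.
B₁ = 3.29×10⁻⁶ T, B₂ = 3.94×10⁻⁵ T.
Between parallel currents the two contributions point in opposite directions, so they subtract. B = |B₁ − B₂| = |3.29×10⁻⁶ − 3.94×10⁻⁵| = 3.61×10⁻⁵ T.

B ≈ 36.1 μT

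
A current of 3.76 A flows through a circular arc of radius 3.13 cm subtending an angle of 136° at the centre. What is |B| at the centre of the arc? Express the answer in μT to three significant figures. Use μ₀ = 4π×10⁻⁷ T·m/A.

B ≈ 28.5 μT

The Biot–Savart field of a circular arc at its centre is B = μ₀Iφ/(4πR), with φ = 2.374 rad.
B = (4π×10⁻⁷ × 3.76 × 2.374) / (4π × 0.0313) = 2.85×10⁻⁵ T.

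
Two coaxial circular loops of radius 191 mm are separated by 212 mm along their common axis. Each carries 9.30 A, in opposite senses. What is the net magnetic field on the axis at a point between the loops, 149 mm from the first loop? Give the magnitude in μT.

B ≈ 11.2 μT

Each loop contributes B = μ₀IR²/[2(R²+z²)^(3/2)] on the axis, with z measured from that loop.
Loop 1 (z = 0.149 m): B₁ = 1.50×10⁻⁵ T. Loop 2 (z = 0.063 m): B₂ = 2.62×10⁻⁵ T.
The fields oppose: B = |B₁ − B₂| = 1.12×10⁻⁵ T.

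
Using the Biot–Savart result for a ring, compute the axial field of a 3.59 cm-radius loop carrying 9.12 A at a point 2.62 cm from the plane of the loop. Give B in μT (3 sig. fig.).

B ≈ 84.1 μT

On the axis of a circular loop, B = μ₀IR² / [2(R²+z²)^(3/2)].
R² + z² = (0.0359)² + (0.0262)² = 0.001975 m², and (R²+z²)^(3/2) = 8.78×10⁻⁵ m³.
B = (4π×10⁻⁷ × 9.12 × 0.001289) / (2 × 8.78×10⁻⁵) = 8.41×10⁻⁵ T.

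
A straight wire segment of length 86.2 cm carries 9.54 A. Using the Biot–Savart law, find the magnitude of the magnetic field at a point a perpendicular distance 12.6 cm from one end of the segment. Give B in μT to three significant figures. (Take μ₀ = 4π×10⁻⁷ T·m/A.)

For a finite straight segment, B = (μ₀I/4πd)(sinθ₁ + sinθ₂), where θ₁, θ₂ are the angles from the perpendicular to each end.
The perpendicular foot is at one end, so the two end-offsets along the wire are 0 and L = 0.862 m.
sinθ₁ = 0/√(0²+0.126²) = 0.0000; sinθ₂ = 0.862/√(0.862²+0.126²) = 0.9895.
B = (4π×10⁻⁷ × 9.54) / (4π × 0.126) × (0.0000 + 0.9895) = 7.49×10⁻⁶ T.

B ≈ 7.49 μT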